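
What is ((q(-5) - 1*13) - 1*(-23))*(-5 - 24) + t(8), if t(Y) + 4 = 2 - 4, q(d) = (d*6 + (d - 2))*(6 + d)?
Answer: 777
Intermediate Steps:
q(d) = (-2 + 7*d)*(6 + d) (q(d) = (6*d + (-2 + d))*(6 + d) = (-2 + 7*d)*(6 + d))
t(Y) = -6 (t(Y) = -4 + (2 - 4) = -4 - 2 = -6)
((q(-5) - 1*13) - 1*(-23))*(-5 - 24) + t(8) = (((-12 + 7*(-5)² + 40*(-5)) - 1*13) - 1*(-23))*(-5 - 24) - 6 = (((-12 + 7*25 - 200) - 13) + 23)*(-29) - 6 = (((-12 + 175 - 200) - 13) + 23)*(-29) - 6 = ((-37 - 13) + 23)*(-29) - 6 = (-50 + 23)*(-29) - 6 = -27*(-29) - 6 = 783 - 6 = 777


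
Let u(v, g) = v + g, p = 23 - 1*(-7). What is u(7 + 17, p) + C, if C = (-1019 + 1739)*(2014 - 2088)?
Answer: -53226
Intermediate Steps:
p = 30 (p = 23 + 7 = 30)
u(v, g) = g + v
C = -53280 (C = 720*(-74) = -53280)
u(7 + 17, p) + C = (30 + (7 + 17)) - 53280 = (30 + 24) - 53280 = 54 - 53280 = -53226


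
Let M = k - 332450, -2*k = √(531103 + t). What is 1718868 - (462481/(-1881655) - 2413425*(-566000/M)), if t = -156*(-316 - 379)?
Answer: 1615966374148335107204339/277287812571633145 - 910665700000*√639523/147363790159 ≈ 5.8228e+6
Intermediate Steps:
t = 108420 (t = -156*(-695) = 108420)
k = -√639523/2 (k = -√(531103 + 108420)/2 = -√639523/2 ≈ -399.85)
M = -332450 - √639523/2 (M = -√639523/2 - 332450 = -332450 - √639523/2 ≈ -3.3285e+5)
1718868 - (462481/(-1881655) - 2413425*(-566000/M)) = 1718868 - (462481/(-1881655) - 2413425*(-566000/(-332450 - √639523/2))) = 1718868 - (462481*(-1/1881655) - 2413425*(-566000/(-332450 - √639523/2))) = 1718868 - (-462481/1881655 - 2413425/(6649/11320 + √639523/1132000)) = 1718868 + (462481/1881655 + 2413425/(6649/11320 + √639523/1132000)) = 3234317029021/1881655 + 2413425/(6649/11320 + √639523/1132000)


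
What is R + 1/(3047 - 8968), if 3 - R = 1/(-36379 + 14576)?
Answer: 387270807/129095563 ≈ 2.9999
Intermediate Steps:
R = 65410/21803 (R = 3 - 1/(-36379 + 14576) = 3 - 1/(-21803) = 3 - 1*(-1/21803) = 3 + 1/21803 = 65410/21803 ≈ 3.0000)
R + 1/(3047 - 8968) = 65410/21803 + 1/(3047 - 8968) = 65410/21803 + 1/(-5921) = 65410/21803 - 1/5921 = 387270807/129095563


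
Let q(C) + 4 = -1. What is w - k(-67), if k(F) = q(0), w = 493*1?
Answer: 498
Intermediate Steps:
w = 493
q(C) = -5 (q(C) = -4 - 1 = -5)
k(F) = -5
w - k(-67) = 493 - 1*(-5) = 493 + 5 = 498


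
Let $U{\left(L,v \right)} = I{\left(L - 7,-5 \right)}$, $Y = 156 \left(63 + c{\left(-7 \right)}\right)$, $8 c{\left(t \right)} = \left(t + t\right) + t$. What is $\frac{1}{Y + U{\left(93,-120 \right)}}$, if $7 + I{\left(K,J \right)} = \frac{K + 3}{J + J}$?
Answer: $\frac{5}{47013} \approx 0.00010635$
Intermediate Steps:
$c{\left(t \right)} = \frac{3 t}{8}$ ($c{\left(t \right)} = \frac{\left(t + t\right) + t}{8} = \frac{2 t + t}{8} = \frac{3 t}{8}$)
$Y = \frac{18837}{2}$ ($Y = 156 \left(63 + \frac{3}{8} \left(-7\right)\right) = 156 \left(63 - \frac{21}{8}\right) = 156 \cdot \frac{483}{8} = \frac{18837}{2} \approx 9418.5$)
$I{\left(K,J \right)} = -7 + \frac{3 + K}{2 J}$ ($I{\left(K,J \right)} = -7 + \frac{K + 3}{J + J} = -7 + \frac{3 + K}{2 J}$)
$U{\left(L,v \right)} = - \frac{33}{5} - \frac{L}{10}$ ($U{\left(L,v \right)} = \frac{3 + \left(L - 7\right) - -70}{2 \left(-5\right)} = \frac{1}{2} \left(- \frac{1}{5}\right) \left(3 + \left(-7 + L\right) + 70\right) = \frac{1}{2} \left(- \frac{1}{5}\right) \left(66 + L\right) = - \frac{33}{5} - \frac{L}{10}$)
$\frac{1}{Y + U{\left(93,-120 \right)}} = \frac{1}{\frac{18837}{2} - \frac{159}{10}} = \frac{1}{\frac{47013}{5}} = \frac{5}{47013}$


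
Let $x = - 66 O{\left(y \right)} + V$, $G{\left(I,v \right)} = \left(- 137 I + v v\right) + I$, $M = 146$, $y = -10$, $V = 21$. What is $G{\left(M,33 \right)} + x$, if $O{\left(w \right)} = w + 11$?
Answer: $-18812$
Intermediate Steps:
$G{\left(I,v \right)} = v^{2} - 136 I$ ($G{\left(I,v \right)} = \left(- 137 I + v^{2}\right) + I = \left(v^{2} - 137 I\right) + I = v^{2} - 136 I$)
$O{\left(w \right)} = 11 + w$
$x = -45$ ($x = - 66 \left(11 - 10\right) + 21 = \left(-66\right) 1 + 21 = -66 + 21 = -45$)
$G{\left(M,33 \right)} + x = \left(33^{2} - 19856\right) - 45 = \left(1089 - 19856\right) - 45 = -18767 - 45 = -18812$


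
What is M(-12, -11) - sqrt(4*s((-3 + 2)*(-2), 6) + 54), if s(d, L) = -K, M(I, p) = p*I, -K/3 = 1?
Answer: 132 - sqrt(66) ≈ 123.88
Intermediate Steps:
K = -3 (K = -3*1 = -3)
M(I, p) = I*p
s(d, L) = 3 (s(d, L) = -1*(-3) = 3)
M(-12, -11) - sqrt(4*s((-3 + 2)*(-2), 6) + 54) = -12*(-11) - sqrt(4*3 + 54) = 132 - sqrt(12 + 54) = 132 - sqrt(66)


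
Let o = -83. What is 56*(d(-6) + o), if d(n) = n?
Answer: -4984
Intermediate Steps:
56*(d(-6) + o) = 56*(-6 - 83) = 56*(-89) = -4984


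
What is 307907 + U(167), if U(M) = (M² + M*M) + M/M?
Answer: 363686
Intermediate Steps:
U(M) = 1 + 2*M² (U(M) = (M² + M²) + 1 = 2*M² + 1 = 1 + 2*M²)
307907 + U(167) = 307907 + (1 + 2*167²) = 307907 + (1 + 2*27889) = 307907 + (1 + 55778) = 307907 + 55779 = 363686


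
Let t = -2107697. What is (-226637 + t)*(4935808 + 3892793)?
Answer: -20608903486734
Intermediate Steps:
(-226637 + t)*(4935808 + 3892793) = (-226637 - 2107697)*(4935808 + 3892793) = -2334334*8828601 = -20608903486734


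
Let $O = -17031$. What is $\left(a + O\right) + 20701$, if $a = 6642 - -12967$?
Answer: $23279$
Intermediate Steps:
$a = 19609$ ($a = 6642 + 12967 = 19609$)
$\left(a + O\right) + 20701 = \left(19609 - 17031\right) + 20701 = 2578 + 20701 = 23279$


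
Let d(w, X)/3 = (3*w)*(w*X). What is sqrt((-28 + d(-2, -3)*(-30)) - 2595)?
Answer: sqrt(617) ≈ 24.839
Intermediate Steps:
d(w, X) = 9*X*w**2 (d(w, X) = 3*((3*w)*(w*X)) = 3*((3*w)*(X*w)) = 3*(3*X*w**2) = 9*X*w**2)
sqrt((-28 + d(-2, -3)*(-30)) - 2595) = sqrt((-28 + (9*(-3)*(-2)**2)*(-30)) - 2595) = sqrt((-28 + (9*(-3)*4)*(-30)) - 2595) = sqrt((-28 - 108*(-30)) - 2595) = sqrt((-28 + 3240) - 2595) = sqrt(3212 - 2595) = sqrt(617)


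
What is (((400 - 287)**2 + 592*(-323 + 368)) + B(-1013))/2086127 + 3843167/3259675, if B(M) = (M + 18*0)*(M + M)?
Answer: 14835749846434/6800096028725 ≈ 2.1817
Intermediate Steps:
B(M) = 2*M**2 (B(M) = (M + 0)*(2*M) = M*(2*M) = 2*M**2)
(((400 - 287)**2 + 592*(-323 + 368)) + B(-1013))/2086127 + 3843167/3259675 = (((400 - 287)**2 + 592*(-323 + 368)) + 2*(-1013)**2)/2086127 + 3843167/3259675 = ((113**2 + 592*45) + 2*1026169)*(1/2086127) + 3843167*(1/3259675) = ((12769 + 26640) + 2052338)*(1/2086127) + 3843167/3259675 = (39409 + 2052338)*(1/2086127) + 3843167/3259675 = 2091747*(1/2086127) + 3843167/3259675 = 2091747/2086127 + 3843167/3259675 = 14835749846434/6800096028725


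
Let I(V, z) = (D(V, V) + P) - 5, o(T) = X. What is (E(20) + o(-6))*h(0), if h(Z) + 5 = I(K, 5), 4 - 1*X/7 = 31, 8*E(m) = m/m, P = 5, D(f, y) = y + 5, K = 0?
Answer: 0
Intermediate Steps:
D(f, y) = 5 + y
E(m) = 1/8 (E(m) = (m/m)/8 = (1/8)*1 = 1/8)
X = -189 (X = 28 - 7*31 = 28 - 217 = -189)
o(T) = -189
I(V, z) = 5 + V (I(V, z) = ((5 + V) + 5) - 5 = (10 + V) - 5 = 5 + V)
h(Z) = 0 (h(Z) = -5 + (5 + 0) = -5 + 5 = 0)
(E(20) + o(-6))*h(0) = (1/8 - 189)*0 = -1511/8*0 = 0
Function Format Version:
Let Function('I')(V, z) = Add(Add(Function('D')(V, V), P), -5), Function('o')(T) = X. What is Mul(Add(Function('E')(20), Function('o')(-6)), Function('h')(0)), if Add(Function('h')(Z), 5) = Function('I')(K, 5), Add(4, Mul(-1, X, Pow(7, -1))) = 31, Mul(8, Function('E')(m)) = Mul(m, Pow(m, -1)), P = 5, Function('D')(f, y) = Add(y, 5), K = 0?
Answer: 0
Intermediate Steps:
Function('D')(f, y) = Add(5, y)
Function('E')(m) = Rational(1, 8) (Function('E')(m) = Mul(Rational(1, 8), Mul(m, Pow(m, -1))) = Mul(Rational(1, 8), 1) = Rational(1, 8))
X = -189 (X = Add(28, Mul(-7, 31)) = Add(28, -217) = -189)
Function('o')(T) = -189
Function('I')(V, z) = Add(5, V) (Function('I')(V, z) = Add(Add(Add(5, V), 5), -5) = Add(Add(10, V), -5) = Add(5, V))
Function('h')(Z) = 0 (Function('h')(Z) = Add(-5, Add(5, 0)) = Add(-5, 5) = 0)
Mul(Add(Function('E')(20), Function('o')(-6)), Function('h')(0)) = Mul(Add(Rational(1, 8), -189), 0) = Mul(Rational(-1511, 8), 0) = 0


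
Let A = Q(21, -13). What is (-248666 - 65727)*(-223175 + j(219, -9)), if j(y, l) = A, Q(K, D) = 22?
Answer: 70157741129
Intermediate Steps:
A = 22
j(y, l) = 22
(-248666 - 65727)*(-223175 + j(219, -9)) = (-248666 - 65727)*(-223175 + 22) = -314393*(-223153) = 70157741129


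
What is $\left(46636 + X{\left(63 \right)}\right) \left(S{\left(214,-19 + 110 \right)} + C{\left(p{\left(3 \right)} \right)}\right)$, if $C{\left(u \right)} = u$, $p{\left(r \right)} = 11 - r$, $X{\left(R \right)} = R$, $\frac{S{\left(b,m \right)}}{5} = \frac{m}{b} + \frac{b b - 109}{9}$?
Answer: $\frac{761265196169}{642} \approx 1.1858 \cdot 10^{9}$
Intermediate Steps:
$S{\left(b,m \right)} = - \frac{545}{9} + \frac{5 b^{2}}{9} + \frac{5 m}{b}$ ($S{\left(b,m \right)} = 5 \left(\frac{m}{b} + \frac{b b - 109}{9}\right) = 5 \left(\frac{m}{b} + \left(b^{2} - 109\right) \frac{1}{9}\right) = 5 \left(\frac{m}{b} + \left(-109 + b^{2}\right) \frac{1}{9}\right) = 5 \left(\frac{m}{b} + \left(- \frac{109}{9} + \frac{b^{2}}{9}\right)\right) = 5 \left(- \frac{109}{9} + \frac{b^{2}}{9} + \frac{m}{b}\right) = - \frac{545}{9} + \frac{5 b^{2}}{9} + \frac{5 m}{b}$)
$\left(46636 + X{\left(63 \right)}\right) \left(S{\left(214,-19 + 110 \right)} + C{\left(p{\left(3 \right)} \right)}\right) = \left(46636 + 63\right) \left(\frac{5 \left(9 \left(-19 + 110\right) + 214 \left(-109 + 214^{2}\right)\right)}{9 \cdot 214} + \left(11 - 3\right)\right) = 46699 \left(\frac{5}{9} \cdot \frac{1}{214} \left(9 \cdot 91 + 214 \left(-109 + 45796\right)\right) + \left(11 - 3\right)\right) = 46699 \left(\frac{5}{9} \cdot \frac{1}{214} \left(819 + 214 \cdot 45687\right) + 8\right) = 46699 \left(\frac{5}{9} \cdot \frac{1}{214} \left(819 + 9777018\right) + 8\right) = 46699 \left(\frac{5}{9} \cdot \frac{1}{214} \cdot 9777837 + 8\right) = 46699 \left(\frac{16296395}{642} + 8\right) = 46699 \cdot \frac{16301531}{642} = \frac{761265196169}{642}$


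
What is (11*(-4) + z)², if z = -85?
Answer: 16641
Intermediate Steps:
(11*(-4) + z)² = (11*(-4) - 85)² = (-44 - 85)² = (-129)² = 16641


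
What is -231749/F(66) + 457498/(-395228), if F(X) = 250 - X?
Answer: -22919468351/18180488 ≈ -1260.7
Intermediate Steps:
-231749/F(66) + 457498/(-395228) = -231749/(250 - 1*66) + 457498/(-395228) = -231749/(250 - 66) + 457498*(-1/395228) = -231749/184 - 228749/197614 = -22919468351/18180488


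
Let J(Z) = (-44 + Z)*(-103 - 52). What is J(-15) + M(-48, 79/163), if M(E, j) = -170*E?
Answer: 17305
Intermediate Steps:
J(Z) = 6820 - 155*Z (J(Z) = (-44 + Z)*(-155) = 6820 - 155*Z)
J(-15) + M(-48, 79/163) = (6820 - 155*(-15)) - 170*(-48) = (6820 + 2325) + 8160 = 9145 + 8160 = 17305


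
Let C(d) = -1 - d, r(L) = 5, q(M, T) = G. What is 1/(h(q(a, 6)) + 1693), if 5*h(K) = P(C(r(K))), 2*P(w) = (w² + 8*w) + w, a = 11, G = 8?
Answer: 5/8456 ≈ 0.00059130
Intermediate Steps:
q(M, T) = 8
P(w) = w²/2 + 9*w/2 (P(w) = ((w² + 8*w) + w)/2 = (w² + 9*w)/2 = w²/2 + 9*w/2)
h(K) = -9/5 (h(K) = ((-1 - 1*5)*(9 + (-1 - 1*5))/2)/5 = ((-1 - 5)*(9 + (-1 - 5))/2)/5 = ((½)*(-6)*(9 - 6))/5 = ((½)*(-6)*3)/5 = (⅕)*(-9) = -9/5)
1/(h(q(a, 6)) + 1693) = 1/(-9/5 + 1693) = 1/(8456/5) = 5/8456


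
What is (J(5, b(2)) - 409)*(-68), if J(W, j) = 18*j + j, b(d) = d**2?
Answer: 22644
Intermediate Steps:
J(W, j) = 19*j
(J(5, b(2)) - 409)*(-68) = (19*2**2 - 409)*(-68) = (19*4 - 409)*(-68) = (76 - 409)*(-68) = -333*(-68) = 22644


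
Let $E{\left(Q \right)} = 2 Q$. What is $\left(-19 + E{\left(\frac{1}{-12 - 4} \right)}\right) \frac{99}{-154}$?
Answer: $\frac{1377}{112} \approx 12.295$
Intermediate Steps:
$\left(-19 + E{\left(\frac{1}{-12 - 4} \right)}\right) \frac{99}{-154} = \left(-19 + \frac{2}{-12 - 4}\right) \frac{99}{-154} = \left(-19 + \frac{2}{-16}\right) 99 \left(- \frac{1}{154}\right) = \left(-19 + 2 \left(- \frac{1}{16}\right)\right) \left(- \frac{9}{14}\right) = \left(-19 - \frac{1}{8}\right) \left(- \frac{9}{14}\right) = \left(- \frac{153}{8}\right) \left(- \frac{9}{14}\right) = \frac{1377}{112}$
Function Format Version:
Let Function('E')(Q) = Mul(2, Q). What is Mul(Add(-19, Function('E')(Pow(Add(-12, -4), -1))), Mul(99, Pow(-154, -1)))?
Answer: Rational(1377, 112) ≈ 12.295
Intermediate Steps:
Mul(Add(-19, Function('E')(Pow(Add(-12, -4), -1))), Mul(99, Pow(-154, -1))) = Mul(Add(-19, Mul(2, Pow(Add(-12, -4), -1))), Mul(99, Pow(-154, -1))) = Mul(Add(-19, Mul(2, Pow(-16, -1))), Mul(99, Rational(-1, 154))) = Mul(Add(-19, Mul(2, Rational(-1, 16))), Rational(-9, 14)) = Mul(Add(-19, Rational(-1, 8)), Rational(-9, 14)) = Mul(Rational(-153, 8), Rational(-9, 14)) = Rational(1377, 112)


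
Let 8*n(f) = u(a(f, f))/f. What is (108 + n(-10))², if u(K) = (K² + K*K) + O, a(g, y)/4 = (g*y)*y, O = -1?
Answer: 1023447050666881/6400 ≈ 1.5991e+11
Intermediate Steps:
a(g, y) = 4*g*y² (a(g, y) = 4*((g*y)*y) = 4*(g*y²) = 4*g*y²)
u(K) = -1 + 2*K² (u(K) = (K² + K*K) - 1 = (K² + K²) - 1 = 2*K² - 1 = -1 + 2*K²)
n(f) = (-1 + 32*f⁶)/(8*f) (n(f) = ((-1 + 2*(4*f*f²)²)/f)/8 = ((-1 + 2*(4*f³)²)/f)/8 = ((-1 + 2*(16*f⁶))/f)/8 = ((-1 + 32*f⁶)/f)/8 = (-1 + 32*f⁶)/(8*f))
(108 + n(-10))² = (108 + (⅛)*(-1 + 32*(-10)⁶)/(-10))² = (108 + (⅛)*(-⅒)*(-1 + 32*1000000))² = (108 + (⅛)*(-⅒)*(-1 + 32000000))² = (108 + (⅛)*(-⅒)*31999999)² = (108 - 31999999/80)² = (-31991359/80)² = 1023447050666881/6400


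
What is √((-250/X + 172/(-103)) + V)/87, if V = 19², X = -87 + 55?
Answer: √62320253/35844 ≈ 0.22024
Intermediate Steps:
X = -32
V = 361
√((-250/X + 172/(-103)) + V)/87 = √((-250/(-32) + 172/(-103)) + 361)/87 = √((-250*(-1/32) + 172*(-1/103)) + 361)*(1/87) = √((125/16 - 172/103) + 361)*(1/87) = √(10123/1648 + 361)*(1/87) = √(605051/1648)*(1/87) = (√62320253/412)*(1/87) = √62320253/35844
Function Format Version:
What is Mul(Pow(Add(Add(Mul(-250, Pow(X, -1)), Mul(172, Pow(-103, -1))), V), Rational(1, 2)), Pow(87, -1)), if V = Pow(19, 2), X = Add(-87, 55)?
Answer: Mul(Rational(1, 35844), Pow(62320253, Rational(1, 2))) ≈ 0.22024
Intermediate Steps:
X = -32
V = 361
Mul(Pow(Add(Add(Mul(-250, Pow(X, -1)), Mul(172, Pow(-103, -1))), V), Rational(1, 2)), Pow(87, -1)) = Mul(Pow(Add(Add(Mul(-250, Pow(-32, -1)), Mul(172, Pow(-103, -1))), 361), Rational(1, 2)), Pow(87, -1)) = Mul(Pow(Add(Add(Mul(-250, Rational(-1, 32)), Mul(172, Rational(-1, 103))), 361), Rational(1, 2)), Rational(1, 87)) = Mul(Pow(Add(Add(Rational(125, 16), Rational(-172, 103)), 361), Rational(1, 2)), Rational(1, 87)) = Mul(Pow(Add(Rational(10123, 1648), 361), Rational(1, 2)), Rational(1, 87)) = Mul(Pow(Rational(605051, 1648), Rational(1, 2)), Rational(1, 87)) = Mul(Mul(Rational(1, 412), Pow(62320253, Rational(1, 2))), Rational(1, 87)) = Mul(Rational(1, 35844), Pow(62320253, Rational(1, 2)))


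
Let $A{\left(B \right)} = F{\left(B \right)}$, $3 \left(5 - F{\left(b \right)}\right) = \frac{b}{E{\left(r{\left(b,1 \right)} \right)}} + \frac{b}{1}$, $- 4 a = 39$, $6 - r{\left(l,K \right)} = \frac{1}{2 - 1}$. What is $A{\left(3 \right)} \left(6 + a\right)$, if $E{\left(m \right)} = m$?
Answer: $- \frac{57}{4} \approx -14.25$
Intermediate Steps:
$r{\left(l,K \right)} = 5$ ($r{\left(l,K \right)} = 6 - \frac{1}{2 - 1} = 6 - 1^{-1} = 6 - 1 = 5$)
$a = - \frac{39}{4}$ ($a = \left(- \frac{1}{4}\right) 39 = - \frac{39}{4} \approx -9.75$)
$F{\left(b \right)} = 5 - \frac{2 b}{5}$ ($F{\left(b \right)} = 5 - \frac{\frac{b}{5} + \frac{b}{1}}{3} = 5 - \frac{b \frac{1}{5} + b 1}{3} = 5 - \frac{\frac{b}{5} + b}{3} = 5 - \frac{\frac{6}{5} b}{3} = 5 - \frac{2 b}{5}$)
$A{\left(B \right)} = 5 - \frac{2 B}{5}$
$A{\left(3 \right)} \left(6 + a\right) = \left(5 - \frac{6}{5}\right) \left(6 - \frac{39}{4}\right) = \left(5 - \frac{6}{5}\right) \left(- \frac{15}{4}\right) = \frac{19}{5} \left(- \frac{15}{4}\right) = - \frac{57}{4}$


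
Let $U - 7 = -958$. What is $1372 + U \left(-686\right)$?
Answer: $653758$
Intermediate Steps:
$U = -951$ ($U = 7 - 958 = -951$)
$1372 + U \left(-686\right) = 1372 - -652386 = 1372 + 652386 = 653758$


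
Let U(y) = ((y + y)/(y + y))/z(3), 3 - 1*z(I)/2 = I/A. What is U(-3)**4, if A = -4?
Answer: 16/50625 ≈ 0.00031605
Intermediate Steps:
z(I) = 6 + I/2 (z(I) = 6 - 2*I/(-4) = 6 - 2*I*(-1)/4 = 6 - (-1)*I/2 = 6 + I/2)
U(y) = 2/15 (U(y) = ((y + y)/(y + y))/(6 + (1/2)*3) = ((2*y)/((2*y)))/(6 + 3/2) = ((2*y)*(1/(2*y)))/(15/2) = 1*(2/15) = 2/15)
U(-3)**4 = (2/15)**4 = 16/50625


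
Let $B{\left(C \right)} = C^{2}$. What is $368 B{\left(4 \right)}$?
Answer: $5888$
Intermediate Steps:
$368 B{\left(4 \right)} = 368 \cdot 4^{2} = 368 \cdot 16 = 5888$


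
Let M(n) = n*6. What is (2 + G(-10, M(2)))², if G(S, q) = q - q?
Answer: 4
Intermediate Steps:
M(n) = 6*n
G(S, q) = 0
(2 + G(-10, M(2)))² = (2 + 0)² = 2² = 4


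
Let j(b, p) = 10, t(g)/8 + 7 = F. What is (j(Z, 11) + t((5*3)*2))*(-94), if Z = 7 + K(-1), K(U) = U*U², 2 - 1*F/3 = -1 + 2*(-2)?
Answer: -11468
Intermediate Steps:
F = 21 (F = 6 - 3*(-1 + 2*(-2)) = 6 - 3*(-1 - 4) = 6 - 3*(-5) = 6 + 15 = 21)
t(g) = 112 (t(g) = -56 + 8*21 = -56 + 168 = 112)
K(U) = U³
Z = 6 (Z = 7 + (-1)³ = 7 - 1 = 6)
(j(Z, 11) + t((5*3)*2))*(-94) = (10 + 112)*(-94) = 122*(-94) = -11468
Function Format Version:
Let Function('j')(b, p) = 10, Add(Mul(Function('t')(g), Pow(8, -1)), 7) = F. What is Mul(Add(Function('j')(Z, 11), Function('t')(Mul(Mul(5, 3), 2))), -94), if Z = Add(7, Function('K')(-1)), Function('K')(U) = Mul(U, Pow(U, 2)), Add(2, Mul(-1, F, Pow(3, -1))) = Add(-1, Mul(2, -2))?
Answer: -11468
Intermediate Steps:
F = 21 (F = Add(6, Mul(-3, Add(-1, Mul(2, -2)))) = Add(6, Mul(-3, Add(-1, -4))) = Add(6, Mul(-3, -5)) = Add(6, 15) = 21)
Function('t')(g) = 112 (Function('t')(g) = Add(-56, Mul(8, 21)) = Add(-56, 168) = 112)
Function('K')(U) = Pow(U, 3)
Z = 6 (Z = Add(7, Pow(-1, 3)) = Add(7, -1) = 6)
Mul(Add(Function('j')(Z, 11), Function('t')(Mul(Mul(5, 3), 2))), -94) = Mul(Add(10, 112), -94) = Mul(122, -94) = -11468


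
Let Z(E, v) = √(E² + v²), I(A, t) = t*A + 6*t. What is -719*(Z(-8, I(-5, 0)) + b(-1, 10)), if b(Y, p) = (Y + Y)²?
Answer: -8628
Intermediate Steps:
I(A, t) = 6*t + A*t (I(A, t) = A*t + 6*t = 6*t + A*t)
b(Y, p) = 4*Y² (b(Y, p) = (2*Y)² = 4*Y²)
-719*(Z(-8, I(-5, 0)) + b(-1, 10)) = -719*(√((-8)² + (0*(6 - 5))²) + 4*(-1)²) = -719*(√(64 + (0*1)²) + 4*1) = -719*(√(64 + 0²) + 4) = -719*(√(64 + 0) + 4) = -719*(√64 + 4) = -719*(8 + 4) = -719*12 = -8628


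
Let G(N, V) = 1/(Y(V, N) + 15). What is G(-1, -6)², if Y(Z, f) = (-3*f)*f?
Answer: 1/144 ≈ 0.0069444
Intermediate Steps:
Y(Z, f) = -3*f²
G(N, V) = 1/(15 - 3*N²) (G(N, V) = 1/(-3*N² + 15) = 1/(15 - 3*N²))
G(-1, -6)² = (-1/(-15 + 3*(-1)²))² = (-1/(-15 + 3*1))² = (-1/(-15 + 3))² = (-1/(-12))² = (-1*(-1/12))² = (1/12)² = 1/144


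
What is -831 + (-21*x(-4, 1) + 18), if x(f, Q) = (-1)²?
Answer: -834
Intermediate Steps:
x(f, Q) = 1
-831 + (-21*x(-4, 1) + 18) = -831 + (-21*1 + 18) = -831 + (-21 + 18) = -831 - 3 = -834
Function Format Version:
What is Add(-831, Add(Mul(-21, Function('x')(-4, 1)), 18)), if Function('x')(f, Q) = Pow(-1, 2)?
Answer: -834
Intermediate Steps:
Function('x')(f, Q) = 1
Add(-831, Add(Mul(-21, Function('x')(-4, 1)), 18)) = Add(-831, Add(Mul(-21, 1), 18)) = Add(-831, Add(-21, 18)) = Add(-831, -3) = -834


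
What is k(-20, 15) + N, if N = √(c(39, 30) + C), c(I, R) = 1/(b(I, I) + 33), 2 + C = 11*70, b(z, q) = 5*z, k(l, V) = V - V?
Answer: √9980985/114 ≈ 27.713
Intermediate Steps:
k(l, V) = 0
C = 768 (C = -2 + 11*70 = -2 + 770 = 768)
c(I, R) = 1/(33 + 5*I) (c(I, R) = 1/(5*I + 33) = 1/(33 + 5*I))
N = √9980985/114 (N = √(1/(33 + 5*39) + 768) = √(1/(33 + 195) + 768) = √(1/228 + 768) = √(175105/228) = √9980985/114 ≈ 27.713)
k(-20, 15) + N = 0 + √9980985/114 = √9980985/114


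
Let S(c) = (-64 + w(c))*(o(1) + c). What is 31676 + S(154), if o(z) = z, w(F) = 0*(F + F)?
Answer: 21756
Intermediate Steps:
w(F) = 0 (w(F) = 0*(2*F) = 0)
S(c) = -64 - 64*c (S(c) = (-64 + 0)*(1 + c) = -64*(1 + c) = -64 - 64*c)
31676 + S(154) = 31676 + (-64 - 64*154) = 31676 + (-64 - 9856) = 31676 - 9920 = 21756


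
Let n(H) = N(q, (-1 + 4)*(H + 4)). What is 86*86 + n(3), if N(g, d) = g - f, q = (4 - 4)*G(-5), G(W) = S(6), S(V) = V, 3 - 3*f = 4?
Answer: 22189/3 ≈ 7396.3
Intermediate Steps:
f = -⅓ (f = 1 - ⅓*4 = 1 - 4/3 = -⅓ ≈ -0.33333)
G(W) = 6
q = 0 (q = (4 - 4)*6 = 0*6 = 0)
N(g, d) = ⅓ + g (N(g, d) = g - 1*(-⅓) = g + ⅓ = ⅓ + g)
n(H) = ⅓ (n(H) = ⅓ + 0 = ⅓)
86*86 + n(3) = 86*86 + ⅓ = 7396 + ⅓ = 22189/3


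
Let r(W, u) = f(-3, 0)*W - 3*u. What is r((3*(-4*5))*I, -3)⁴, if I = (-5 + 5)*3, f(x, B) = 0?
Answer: 6561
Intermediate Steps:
I = 0 (I = 0*3 = 0)
r(W, u) = -3*u (r(W, u) = 0*W - 3*u = 0 - 3*u = -3*u)
r((3*(-4*5))*I, -3)⁴ = (-3*(-3))⁴ = 9⁴ = 6561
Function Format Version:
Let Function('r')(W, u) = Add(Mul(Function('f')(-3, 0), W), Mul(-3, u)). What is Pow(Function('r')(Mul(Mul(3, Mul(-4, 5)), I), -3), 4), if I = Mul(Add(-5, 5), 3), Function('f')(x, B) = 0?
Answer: 6561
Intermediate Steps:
I = 0 (I = Mul(0, 3) = 0)
Function('r')(W, u) = Mul(-3, u) (Function('r')(W, u) = Add(Mul(0, W), Mul(-3, u)) = Add(0, Mul(-3, u)) = Mul(-3, u))
Pow(Function('r')(Mul(Mul(3, Mul(-4, 5)), I), -3), 4) = Pow(Mul(-3, -3), 4) = Pow(9, 4) = 6561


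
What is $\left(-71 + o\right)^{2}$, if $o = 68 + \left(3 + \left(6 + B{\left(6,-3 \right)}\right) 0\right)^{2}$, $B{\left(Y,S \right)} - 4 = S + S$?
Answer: $36$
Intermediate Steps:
$B{\left(Y,S \right)} = 4 + 2 S$ ($B{\left(Y,S \right)} = 4 + \left(S + S\right) = 4 + 2 S$)
$o = 77$ ($o = 68 + \left(3 + \left(6 + \left(4 + 2 \left(-3\right)\right)\right) 0\right)^{2} = 68 + \left(3 + \left(6 + \left(4 - 6\right)\right) 0\right)^{2} = 68 + \left(3 + \left(6 - 2\right) 0\right)^{2} = 68 + \left(3 + 4 \cdot 0\right)^{2} = 68 + \left(3 + 0\right)^{2} = 68 + 3^{2} = 68 + 9 = 77$)
$\left(-71 + o\right)^{2} = \left(-71 + 77\right)^{2} = 6^{2} = 36$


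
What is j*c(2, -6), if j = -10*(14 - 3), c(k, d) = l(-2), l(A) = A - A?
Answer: 0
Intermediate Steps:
l(A) = 0
c(k, d) = 0
j = -110 (j = -10*11 = -110)
j*c(2, -6) = -110*0 = 0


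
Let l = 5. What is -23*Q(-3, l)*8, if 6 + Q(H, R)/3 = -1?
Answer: 3864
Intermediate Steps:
Q(H, R) = -21 (Q(H, R) = -18 + 3*(-1) = -18 - 3 = -21)
-23*Q(-3, l)*8 = -23*(-21)*8 = 483*8 = 3864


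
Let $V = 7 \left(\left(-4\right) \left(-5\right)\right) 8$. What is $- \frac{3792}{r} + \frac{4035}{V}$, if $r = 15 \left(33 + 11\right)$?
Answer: $- \frac{26399}{12320} \approx -2.1428$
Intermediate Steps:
$r = 660$ ($r = 15 \cdot 44 = 660$)
$V = 1120$ ($V = 7 \cdot 20 \cdot 8 = 140 \cdot 8 = 1120$)
$- \frac{3792}{r} + \frac{4035}{V} = - \frac{3792}{660} + \frac{4035}{1120} = \left(-3792\right) \frac{1}{660} + 4035 \cdot \frac{1}{1120} = - \frac{316}{55} + \frac{807}{224} = - \frac{26399}{12320}$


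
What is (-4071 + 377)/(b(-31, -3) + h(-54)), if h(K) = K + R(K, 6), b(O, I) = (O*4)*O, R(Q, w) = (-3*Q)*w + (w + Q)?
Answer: -1847/2357 ≈ -0.78362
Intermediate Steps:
R(Q, w) = Q + w - 3*Q*w (R(Q, w) = -3*Q*w + (Q + w) = Q + w - 3*Q*w)
b(O, I) = 4*O**2 (b(O, I) = (4*O)*O = 4*O**2)
h(K) = 6 - 16*K (h(K) = K + (K + 6 - 3*K*6) = K + (K + 6 - 18*K) = K + (6 - 17*K) = 6 - 16*K)
(-4071 + 377)/(b(-31, -3) + h(-54)) = (-4071 + 377)/(4*(-31)**2 + (6 - 16*(-54))) = -3694/(4*961 + (6 + 864)) = -3694/(3844 + 870) = -3694/4714 = -3694*1/4714 = -1847/2357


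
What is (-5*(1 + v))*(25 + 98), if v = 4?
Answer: -3075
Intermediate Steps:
(-5*(1 + v))*(25 + 98) = (-5*(1 + 4))*(25 + 98) = -5*5*123 = -25*123 = -3075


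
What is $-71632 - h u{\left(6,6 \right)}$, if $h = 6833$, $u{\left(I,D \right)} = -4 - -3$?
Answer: $-64799$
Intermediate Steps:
$u{\left(I,D \right)} = -1$ ($u{\left(I,D \right)} = -4 + 3 = -1$)
$-71632 - h u{\left(6,6 \right)} = -71632 - 6833 \left(-1\right) = -71632 - -6833 = -71632 + 6833 = -64799$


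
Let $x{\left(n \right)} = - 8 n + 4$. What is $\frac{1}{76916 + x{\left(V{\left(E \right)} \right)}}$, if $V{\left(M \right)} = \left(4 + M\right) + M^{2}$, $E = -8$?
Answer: $\frac{1}{76440} \approx 1.3082 \cdot 10^{-5}$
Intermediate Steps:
$V{\left(M \right)} = 4 + M + M^{2}$
$x{\left(n \right)} = 4 - 8 n$
$\frac{1}{76916 + x{\left(V{\left(E \right)} \right)}} = \frac{1}{76916 + \left(4 - 8 \left(4 - 8 + \left(-8\right)^{2}\right)\right)} = \frac{1}{76916 + \left(4 - 8 \left(4 - 8 + 64\right)\right)} = \frac{1}{76916 + \left(4 - 480\right)} = \frac{1}{76916 - 476} = \frac{1}{76440}$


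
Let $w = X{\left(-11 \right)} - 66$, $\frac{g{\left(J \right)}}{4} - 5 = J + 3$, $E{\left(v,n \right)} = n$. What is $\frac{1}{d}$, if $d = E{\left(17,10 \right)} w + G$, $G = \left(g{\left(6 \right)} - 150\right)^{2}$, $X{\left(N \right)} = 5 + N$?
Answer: $\frac{1}{8116} \approx 0.00012321$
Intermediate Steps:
$g{\left(J \right)} = 32 + 4 J$ ($g{\left(J \right)} = 20 + 4 \left(J + 3\right) = 20 + 4 \left(3 + J\right) = 20 + \left(12 + 4 J\right) = 32 + 4 J$)
$w = -72$ ($w = \left(5 - 11\right) - 66 = -6 - 66 = -72$)
$G = 8836$ ($G = \left(\left(32 + 4 \cdot 6\right) - 150\right)^{2} = \left(\left(32 + 24\right) - 150\right)^{2} = \left(56 - 150\right)^{2} = \left(-94\right)^{2} = 8836$)
$d = 8116$ ($d = 10 \left(-72\right) + 8836 = -720 + 8836 = 8116$)
$\frac{1}{d} = \frac{1}{8116}$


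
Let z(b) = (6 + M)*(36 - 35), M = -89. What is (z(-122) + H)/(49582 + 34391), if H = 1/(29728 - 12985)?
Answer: -1389668/1405959939 ≈ -0.00098841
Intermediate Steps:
H = 1/16743 ≈ 5.9726e-5
z(b) = -83 (z(b) = (6 - 89)*(36 - 35) = -83*1 = -83)
(z(-122) + H)/(49582 + 34391) = (-83 + 1/16743)/(49582 + 34391) = -1389668/16743/83973 = -1389668/16743*1/83973 = -1389668/1405959939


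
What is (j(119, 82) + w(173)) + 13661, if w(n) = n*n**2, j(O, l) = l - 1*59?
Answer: 5191401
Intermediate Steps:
j(O, l) = -59 + l (j(O, l) = l - 59 = -59 + l)
w(n) = n**3
(j(119, 82) + w(173)) + 13661 = ((-59 + 82) + 173**3) + 13661 = (23 + 5177717) + 13661 = 5177740 + 13661 = 5191401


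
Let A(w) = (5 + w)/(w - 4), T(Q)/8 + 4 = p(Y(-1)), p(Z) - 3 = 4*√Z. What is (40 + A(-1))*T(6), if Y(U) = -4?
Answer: -1568/5 + 12544*I/5 ≈ -313.6 + 2508.8*I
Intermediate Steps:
p(Z) = 3 + 4*√Z
T(Q) = -8 + 64*I (T(Q) = -32 + 8*(3 + 4*√(-4)) = -32 + 8*(3 + 4*(2*I)) = -32 + 8*(3 + 8*I) = -32 + (24 + 64*I) = -8 + 64*I)
A(w) = (5 + w)/(-4 + w)
(40 + A(-1))*T(6) = (40 + (5 - 1)/(-4 - 1))*(-8 + 64*I) = (40 + 4/(-5))*(-8 + 64*I) = (40 - ⅕*4)*(-8 + 64*I) = (40 - ⅘)*(-8 + 64*I) = 196*(-8 + 64*I)/5 = -1568/5 + 12544*I/5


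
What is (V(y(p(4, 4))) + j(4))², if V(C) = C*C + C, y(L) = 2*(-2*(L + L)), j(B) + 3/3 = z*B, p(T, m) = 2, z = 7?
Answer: 71289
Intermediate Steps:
j(B) = -1 + 7*B
y(L) = -8*L (y(L) = 2*(-4*L) = -8*L)
V(C) = C + C² (V(C) = C² + C = C + C²)
(V(y(p(4, 4))) + j(4))² = ((-8*2)*(1 - 8*2) + (-1 + 7*4))² = (-16*(1 - 16) + (-1 + 28))² = (-16*(-15) + 27)² = (240 + 27)² = 267² = 71289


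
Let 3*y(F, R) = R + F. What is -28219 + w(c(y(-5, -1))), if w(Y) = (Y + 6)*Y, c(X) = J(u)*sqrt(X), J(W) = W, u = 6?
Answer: -28291 + 36*I*sqrt(2) ≈ -28291.0 + 50.912*I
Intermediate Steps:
y(F, R) = F/3 + R/3 (y(F, R) = (R + F)/3 = (F + R)/3 = F/3 + R/3)
c(X) = 6*sqrt(X)
w(Y) = Y*(6 + Y) (w(Y) = (6 + Y)*Y = Y*(6 + Y))
-28219 + w(c(y(-5, -1))) = -28219 + (6*sqrt((1/3)*(-5) + (1/3)*(-1)))*(6 + 6*sqrt((1/3)*(-5) + (1/3)*(-1))) = -28219 + (6*sqrt(-5/3 - 1/3))*(6 + 6*sqrt(-5/3 - 1/3)) = -28219 + (6*sqrt(-2))*(6 + 6*sqrt(-2)) = -28219 + (6*(I*sqrt(2)))*(6 + 6*(I*sqrt(2))) = -28219 + (6*I*sqrt(2))*(6 + 6*I*sqrt(2)) = -28219 + 6*I*sqrt(2)*(6 + 6*I*sqrt(2))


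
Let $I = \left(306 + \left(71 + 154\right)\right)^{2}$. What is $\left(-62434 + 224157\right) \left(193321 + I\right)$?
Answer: $76864030886$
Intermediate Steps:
$I = 281961$ ($I = \left(306 + 225\right)^{2} = 531^{2} = 281961$)
$\left(-62434 + 224157\right) \left(193321 + I\right) = \left(-62434 + 224157\right) \left(193321 + 281961\right) = 161723 \cdot 475282 = 76864030886$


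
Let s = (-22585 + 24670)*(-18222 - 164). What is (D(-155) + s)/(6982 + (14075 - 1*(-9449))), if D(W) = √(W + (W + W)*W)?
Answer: -19167405/15253 + √47895/30506 ≈ -1256.6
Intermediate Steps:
D(W) = √(W + 2*W²) (D(W) = √(W + (2*W)*W) = √(W + 2*W²))
s = -38334810 (s = 2085*(-18386) = -38334810)
(D(-155) + s)/(6982 + (14075 - 1*(-9449))) = (√(-155*(1 + 2*(-155))) - 38334810)/(6982 + (14075 - 1*(-9449))) = (√(-155*(1 - 310)) - 38334810)/(6982 + (14075 + 9449)) = (√(-155*(-309)) - 38334810)/(6982 + 23524) = (√47895 - 38334810)/30506 = (-38334810 + √47895)*(1/30506) = -19167405/15253 + √47895/30506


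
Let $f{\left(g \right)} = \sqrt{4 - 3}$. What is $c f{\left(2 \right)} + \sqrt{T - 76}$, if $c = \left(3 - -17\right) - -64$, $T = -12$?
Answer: $84 + 2 i \sqrt{22} \approx 84.0 + 9.3808 i$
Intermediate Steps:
$f{\left(g \right)} = 1$ ($f{\left(g \right)} = \sqrt{1} = 1$)
$c = 84$ ($c = \left(3 + 17\right) + 64 = 20 + 64 = 84$)
$c f{\left(2 \right)} + \sqrt{T - 76} = 84 \cdot 1 + \sqrt{-12 - 76} = 84 + \sqrt{-88} = 84 + 2 i \sqrt{22}$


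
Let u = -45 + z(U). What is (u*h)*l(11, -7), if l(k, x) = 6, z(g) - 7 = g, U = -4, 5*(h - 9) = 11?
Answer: -14112/5 ≈ -2822.4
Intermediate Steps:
h = 56/5 (h = 9 + (⅕)*11 = 9 + 11/5 = 56/5 ≈ 11.200)
z(g) = 7 + g
u = -42 (u = -45 + (7 - 4) = -45 + 3 = -42)
(u*h)*l(11, -7) = -42*56/5*6 = -2352/5*6 = -14112/5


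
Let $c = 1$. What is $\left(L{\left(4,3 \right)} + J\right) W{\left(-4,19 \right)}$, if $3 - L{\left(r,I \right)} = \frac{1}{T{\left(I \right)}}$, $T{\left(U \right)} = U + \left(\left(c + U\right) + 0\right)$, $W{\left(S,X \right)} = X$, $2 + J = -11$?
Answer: $- \frac{1349}{7} \approx -192.71$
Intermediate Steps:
$J = -13$ ($J = -2 - 11 = -13$)
$T{\left(U \right)} = 1 + 2 U$ ($T{\left(U \right)} = U + \left(\left(1 + U\right) + 0\right) = U + \left(1 + U\right) = 1 + 2 U$)
$L{\left(r,I \right)} = 3 - \frac{1}{1 + 2 I}$
$\left(L{\left(4,3 \right)} + J\right) W{\left(-4,19 \right)} = \left(\frac{2 \left(1 + 3 \cdot 3\right)}{1 + 2 \cdot 3} - 13\right) 19 = \left(\frac{2 \left(1 + 9\right)}{1 + 6} - 13\right) 19 = \left(2 \cdot \frac{1}{7} \cdot 10 - 13\right) 19 = \left(\frac{20}{7} - 13\right) 19 = \left(- \frac{71}{7}\right) 19 = - \frac{1349}{7}$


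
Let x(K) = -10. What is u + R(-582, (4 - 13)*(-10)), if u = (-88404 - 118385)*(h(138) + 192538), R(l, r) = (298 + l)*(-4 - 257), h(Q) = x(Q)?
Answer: -39812598468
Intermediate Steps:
h(Q) = -10
R(l, r) = -77778 - 261*l (R(l, r) = (298 + l)*(-261) = -77778 - 261*l)
u = -39812672592 (u = (-88404 - 118385)*(-10 + 192538) = -206789*192528 = -39812672592)
u + R(-582, (4 - 13)*(-10)) = -39812672592 + (-77778 - 261*(-582)) = -39812672592 + (-77778 + 151902) = -39812672592 + 74124 = -39812598468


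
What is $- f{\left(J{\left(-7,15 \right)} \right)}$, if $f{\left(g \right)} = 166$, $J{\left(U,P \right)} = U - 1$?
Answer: $-166$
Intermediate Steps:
$J{\left(U,P \right)} = -1 + U$ ($J{\left(U,P \right)} = U - 1 = -1 + U$)
$- f{\left(J{\left(-7,15 \right)} \right)} = \left(-1\right) 166 = -166$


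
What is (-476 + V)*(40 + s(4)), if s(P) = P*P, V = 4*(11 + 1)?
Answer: -23968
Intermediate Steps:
V = 48 (V = 4*12 = 48)
s(P) = P**2
(-476 + V)*(40 + s(4)) = (-476 + 48)*(40 + 4**2) = -428*(40 + 16) = -428*56 = -23968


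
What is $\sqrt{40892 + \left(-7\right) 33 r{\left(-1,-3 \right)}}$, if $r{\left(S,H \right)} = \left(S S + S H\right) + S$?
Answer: $\sqrt{40199} \approx 200.5$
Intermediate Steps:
$r{\left(S,H \right)} = S + S^{2} + H S$ ($r{\left(S,H \right)} = \left(S^{2} + H S\right) + S = S + S^{2} + H S$)
$\sqrt{40892 + \left(-7\right) 33 r{\left(-1,-3 \right)}} = \sqrt{40892 + \left(-7\right) 33 \left(- (1 - 3 - 1)\right)} = \sqrt{40892 - 231 \left(\left(-1\right) \left(-3\right)\right)} = \sqrt{40892 - 693} = \sqrt{40199}$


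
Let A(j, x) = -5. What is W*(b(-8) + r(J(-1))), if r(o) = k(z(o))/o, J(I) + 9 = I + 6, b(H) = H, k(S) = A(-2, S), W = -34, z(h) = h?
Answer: 459/2 ≈ 229.50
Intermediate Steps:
k(S) = -5
J(I) = -3 + I (J(I) = -9 + (I + 6) = -9 + (6 + I) = -3 + I)
r(o) = -5/o
W*(b(-8) + r(J(-1))) = -34*(-8 - 5/(-3 - 1)) = -34*(-8 - 5/(-4)) = -34*(-8 - 5*(-¼)) = -34*(-8 + 5/4) = -34*(-27/4) = 459/2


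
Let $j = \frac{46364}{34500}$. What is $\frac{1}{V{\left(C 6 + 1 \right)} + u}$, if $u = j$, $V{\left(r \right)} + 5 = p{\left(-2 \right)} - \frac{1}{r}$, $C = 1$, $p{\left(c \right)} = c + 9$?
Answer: $\frac{60375}{193262} \approx 0.3124$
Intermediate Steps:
$p{\left(c \right)} = 9 + c$
$V{\left(r \right)} = 2 - \frac{1}{r}$ ($V{\left(r \right)} = -5 + \left(\left(9 - 2\right) - \frac{1}{r}\right) = -5 + \left(7 - \frac{1}{r}\right) = 2 - \frac{1}{r}$)
$j = \frac{11591}{8625}$ ($j = 46364 \cdot \frac{1}{34500} = \frac{11591}{8625} \approx 1.3439$)
$u = \frac{11591}{8625} \approx 1.3439$
$\frac{1}{V{\left(C 6 + 1 \right)} + u} = \frac{1}{\left(2 - \frac{1}{1 \cdot 6 + 1}\right) + \frac{11591}{8625}} = \frac{1}{\left(2 - \frac{1}{6 + 1}\right) + \frac{11591}{8625}} = \frac{1}{\left(2 - \frac{1}{7}\right) + \frac{11591}{8625}} = \frac{1}{\frac{13}{7} + \frac{11591}{8625}} = \frac{1}{\frac{193262}{60375}} = \frac{60375}{193262}$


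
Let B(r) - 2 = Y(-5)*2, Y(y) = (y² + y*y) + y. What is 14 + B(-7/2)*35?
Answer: 3234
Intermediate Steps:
Y(y) = y + 2*y² (Y(y) = (y² + y²) + y = 2*y² + y = y + 2*y²)
B(r) = 92 (B(r) = 2 - 5*(1 + 2*(-5))*2 = 2 - 5*(1 - 10)*2 = 2 - 5*(-9)*2 = 2 + 45*2 = 2 + 90 = 92)
14 + B(-7/2)*35 = 14 + 92*35 = 14 + 3220 = 3234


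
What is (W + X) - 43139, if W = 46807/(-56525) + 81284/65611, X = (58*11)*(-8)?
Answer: -521619377514/10812425 ≈ -48243.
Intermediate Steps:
X = -5104 (X = 638*(-8) = -5104)
W = 4441761/10812425 (W = 46807*(-1/56525) + 81284*(1/65611) = -46807/56525 + 11612/9373 = 4441761/10812425 ≈ 0.41080)
(W + X) - 43139 = (4441761/10812425 - 5104) - 43139 = -55182175439/10812425 - 43139 = -521619377514/10812425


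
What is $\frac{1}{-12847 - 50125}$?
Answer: $- \frac{1}{62972} \approx -1.588 \cdot 10^{-5}$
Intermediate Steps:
$\frac{1}{-12847 - 50125} = \frac{1}{-62972} = - \frac{1}{62972}$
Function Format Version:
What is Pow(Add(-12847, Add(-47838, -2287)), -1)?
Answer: Rational(-1, 62972) ≈ -1.5880e-5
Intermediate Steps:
Pow(Add(-12847, Add(-47838, -2287)), -1) = Pow(Add(-12847, -50125), -1) = Pow(-62972, -1) = Rational(-1, 62972)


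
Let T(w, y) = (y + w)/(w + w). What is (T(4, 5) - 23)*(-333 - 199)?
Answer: 23275/2 ≈ 11638.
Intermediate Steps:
T(w, y) = (w + y)/(2*w) (T(w, y) = (w + y)/((2*w)) = (w + y)*(1/(2*w)) = (w + y)/(2*w))
(T(4, 5) - 23)*(-333 - 199) = ((1/2)*(4 + 5)/4 - 23)*(-333 - 199) = ((1/2)*(1/4)*9 - 23)*(-532) = (9/8 - 23)*(-532) = -175/8*(-532) = 23275/2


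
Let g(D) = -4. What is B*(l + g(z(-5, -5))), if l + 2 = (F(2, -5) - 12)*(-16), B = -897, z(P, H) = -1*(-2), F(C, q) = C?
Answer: -138138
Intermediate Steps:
z(P, H) = 2
l = 158 (l = -2 + (2 - 12)*(-16) = -2 - 10*(-16) = -2 + 160 = 158)
B*(l + g(z(-5, -5))) = -897*(158 - 4) = -897*154 = -138138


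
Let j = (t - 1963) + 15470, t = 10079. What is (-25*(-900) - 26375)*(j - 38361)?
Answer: 57253125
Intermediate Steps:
j = 23586 (j = (10079 - 1963) + 15470 = 8116 + 15470 = 23586)
(-25*(-900) - 26375)*(j - 38361) = (-25*(-900) - 26375)*(23586 - 38361) = (22500 - 26375)*(-14775) = -3875*(-14775) = 57253125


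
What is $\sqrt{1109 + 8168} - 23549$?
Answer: $-23549 + \sqrt{9277} \approx -23453.0$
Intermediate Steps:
$\sqrt{1109 + 8168} - 23549 = \sqrt{9277} - 23549 = -23549 + \sqrt{9277}$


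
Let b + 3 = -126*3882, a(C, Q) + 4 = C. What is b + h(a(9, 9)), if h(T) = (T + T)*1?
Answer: -489125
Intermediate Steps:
a(C, Q) = -4 + C
h(T) = 2*T (h(T) = (2*T)*1 = 2*T)
b = -489135 (b = -3 - 126*3882 = -3 - 489132 = -489135)
b + h(a(9, 9)) = -489135 + 2*(-4 + 9) = -489135 + 2*5 = -489135 + 10 = -489125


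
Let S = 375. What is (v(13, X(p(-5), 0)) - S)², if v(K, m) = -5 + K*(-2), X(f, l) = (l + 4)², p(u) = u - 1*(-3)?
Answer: 164836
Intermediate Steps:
p(u) = 3 + u (p(u) = u + 3 = 3 + u)
X(f, l) = (4 + l)²
v(K, m) = -5 - 2*K
(v(13, X(p(-5), 0)) - S)² = ((-5 - 2*13) - 1*375)² = ((-5 - 26) - 375)² = (-31 - 375)² = (-406)² = 164836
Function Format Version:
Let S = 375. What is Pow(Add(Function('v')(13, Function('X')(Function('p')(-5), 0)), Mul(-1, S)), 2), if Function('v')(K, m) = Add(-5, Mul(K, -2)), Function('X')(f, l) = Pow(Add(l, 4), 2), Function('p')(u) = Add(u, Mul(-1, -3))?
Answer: 164836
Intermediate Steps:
Function('p')(u) = Add(3, u) (Function('p')(u) = Add(u, 3) = Add(3, u))
Function('X')(f, l) = Pow(Add(4, l), 2)
Function('v')(K, m) = Add(-5, Mul(-2, K))
Pow(Add(Function('v')(13, Function('X')(Function('p')(-5), 0)), Mul(-1, S)), 2) = Pow(Add(Add(-5, Mul(-2, 13)), Mul(-1, 375)), 2) = Pow(Add(Add(-5, -26), -375), 2) = Pow(Add(-31, -375), 2) = Pow(-406, 2) = 164836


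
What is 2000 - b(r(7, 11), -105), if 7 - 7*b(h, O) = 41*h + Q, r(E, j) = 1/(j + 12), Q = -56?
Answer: 320592/161 ≈ 1991.3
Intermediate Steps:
r(E, j) = 1/(12 + j)
b(h, O) = 9 - 41*h/7 (b(h, O) = 1 - (41*h - 56)/7 = 1 - (-56 + 41*h)/7 = 1 + (8 - 41*h/7) = 9 - 41*h/7)
2000 - b(r(7, 11), -105) = 2000 - (9 - 41/(7*(12 + 11))) = 2000 - (9 - 41/7/23) = 2000 - (9 - 41/7*1/23) = 2000 - (9 - 41/161) = 2000 - 1*1408/161 = 2000 - 1408/161 = 320592/161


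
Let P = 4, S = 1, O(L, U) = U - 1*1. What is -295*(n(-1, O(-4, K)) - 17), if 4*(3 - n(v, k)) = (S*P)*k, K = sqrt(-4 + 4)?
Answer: 3835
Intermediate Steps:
K = 0 (K = sqrt(0) = 0)
O(L, U) = -1 + U (O(L, U) = U - 1 = -1 + U)
n(v, k) = 3 - k (n(v, k) = 3 - 1*4*k/4 = 3 - k)
-295*(n(-1, O(-4, K)) - 17) = -295*((3 - (-1 + 0)) - 17) = -295*((3 - 1*(-1)) - 17) = -295*((3 + 1) - 17) = -295*(4 - 17) = -295*(-13) = 3835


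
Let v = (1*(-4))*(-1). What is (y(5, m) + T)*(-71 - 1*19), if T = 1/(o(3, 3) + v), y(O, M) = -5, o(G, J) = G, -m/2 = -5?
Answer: 3060/7 ≈ 437.14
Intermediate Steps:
m = 10 (m = -2*(-5) = 10)
v = 4 (v = -4*(-1) = 4)
T = 1/7 (T = 1/(3 + 4) = 1/7 ≈ 0.14286)
(y(5, m) + T)*(-71 - 1*19) = (-5 + 1/7)*(-71 - 1*19) = -34*(-71 - 19)/7 = -34/7*(-90) = 3060/7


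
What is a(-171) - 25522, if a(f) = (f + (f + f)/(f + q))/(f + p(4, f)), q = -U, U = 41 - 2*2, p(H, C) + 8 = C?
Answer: -928983187/36400 ≈ -25522.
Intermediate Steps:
p(H, C) = -8 + C
U = 37 (U = 41 - 1*4 = 41 - 4 = 37)
q = -37 (q = -1*37 = -37)
a(f) = (f + 2*f/(-37 + f))/(-8 + 2*f) (a(f) = (f + (f + f)/(f - 37))/(f + (-8 + f)) = (f + (2*f)/(-37 + f))/(-8 + 2*f) = (f + 2*f/(-37 + f))/(-8 + 2*f))
a(-171) - 25522 = (1/2)*(-171)*(-35 - 171)/(148 + (-171)**2 - 41*(-171)) - 25522 = (1/2)*(-171)*(-206)/(148 + 29241 + 7011) - 25522 = (1/2)*(-171)*(-206)/36400 - 25522 = (1/2)*(-171)*(1/36400)*(-206) - 25522 = 17613/36400 - 25522 = -928983187/36400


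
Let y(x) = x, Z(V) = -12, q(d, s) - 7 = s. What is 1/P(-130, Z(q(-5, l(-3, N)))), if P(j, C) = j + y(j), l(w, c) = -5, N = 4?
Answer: -1/260 ≈ -0.0038462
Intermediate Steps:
q(d, s) = 7 + s
P(j, C) = 2*j (P(j, C) = j + j = 2*j)
1/P(-130, Z(q(-5, l(-3, N)))) = 1/(2*(-130)) = 1/(-260) = -1/260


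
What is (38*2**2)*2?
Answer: 304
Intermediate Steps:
(38*2**2)*2 = (38*4)*2 = 152*2 = 304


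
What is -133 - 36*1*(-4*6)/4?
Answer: 83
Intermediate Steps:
-133 - 36*1*(-4*6)/4 = -133 - 36*1*(-24)/4 = -133 - (-864)/4 = -133 - 36*(-6) = -133 + 216 = 83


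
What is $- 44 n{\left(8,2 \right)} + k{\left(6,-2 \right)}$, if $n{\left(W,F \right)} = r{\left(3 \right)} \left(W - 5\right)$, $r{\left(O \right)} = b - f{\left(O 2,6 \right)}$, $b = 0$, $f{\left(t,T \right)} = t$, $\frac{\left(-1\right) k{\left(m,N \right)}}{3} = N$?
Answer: $798$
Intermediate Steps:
$k{\left(m,N \right)} = - 3 N$
$r{\left(O \right)} = - 2 O$ ($r{\left(O \right)} = 0 - O 2 = 0 - 2 O = - 2 O$)
$n{\left(W,F \right)} = 30 - 6 W$ ($n{\left(W,F \right)} = \left(-2\right) 3 \left(W - 5\right) = - 6 \left(-5 + W\right) = 30 - 6 W$)
$- 44 n{\left(8,2 \right)} + k{\left(6,-2 \right)} = - 44 \left(30 - 48\right) - -6 = - 44 \left(30 - 48\right) + 6 = \left(-44\right) \left(-18\right) + 6 = 792 + 6 = 798$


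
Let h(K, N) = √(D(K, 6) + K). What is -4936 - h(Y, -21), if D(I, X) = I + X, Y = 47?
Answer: -4946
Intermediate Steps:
h(K, N) = √(6 + 2*K) (h(K, N) = √((K + 6) + K) = √((6 + K) + K) = √(6 + 2*K))
-4936 - h(Y, -21) = -4936 - √(6 + 2*47) = -4936 - √(6 + 94) = -4936 - √100 = -4936 - 1*10 = -4936 - 10 = -4946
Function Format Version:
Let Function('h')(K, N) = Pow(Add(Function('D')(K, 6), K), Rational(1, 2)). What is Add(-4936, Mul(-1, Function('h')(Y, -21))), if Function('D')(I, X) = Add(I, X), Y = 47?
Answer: -4946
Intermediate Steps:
Function('h')(K, N) = Pow(Add(6, Mul(2, K)), Rational(1, 2)) (Function('h')(K, N) = Pow(Add(Add(K, 6), K), Rational(1, 2)) = Pow(Add(Add(6, K), K), Rational(1, 2)) = Pow(Add(6, Mul(2, K)), Rational(1, 2)))
Add(-4936, Mul(-1, Function('h')(Y, -21))) = Add(-4936, Mul(-1, Pow(Add(6, Mul(2, 47)), Rational(1, 2)))) = Add(-4936, Mul(-1, Pow(Add(6, 94), Rational(1, 2)))) = Add(-4936, Mul(-1, Pow(100, Rational(1, 2)))) = Add(-4936, Mul(-1, 10)) = Add(-4936, -10) = -4946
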